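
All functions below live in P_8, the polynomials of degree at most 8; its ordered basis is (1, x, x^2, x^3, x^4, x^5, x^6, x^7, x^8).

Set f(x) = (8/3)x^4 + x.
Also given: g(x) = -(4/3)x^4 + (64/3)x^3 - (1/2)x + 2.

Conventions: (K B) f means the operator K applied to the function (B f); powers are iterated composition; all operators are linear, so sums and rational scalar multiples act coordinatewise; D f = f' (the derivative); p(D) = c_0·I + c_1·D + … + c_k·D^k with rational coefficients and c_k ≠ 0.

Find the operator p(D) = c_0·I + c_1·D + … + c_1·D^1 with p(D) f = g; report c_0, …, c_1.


D^0 f = (8/3)x^4 + x
D^1 f = (32/3)x^3 + 1
matching coefficients of g against c_0 f + c_1 Df + … from the top degree down determines the c_i
solution: c_0 = -1/2, c_1 = 2

c_0 = -1/2, c_1 = 2


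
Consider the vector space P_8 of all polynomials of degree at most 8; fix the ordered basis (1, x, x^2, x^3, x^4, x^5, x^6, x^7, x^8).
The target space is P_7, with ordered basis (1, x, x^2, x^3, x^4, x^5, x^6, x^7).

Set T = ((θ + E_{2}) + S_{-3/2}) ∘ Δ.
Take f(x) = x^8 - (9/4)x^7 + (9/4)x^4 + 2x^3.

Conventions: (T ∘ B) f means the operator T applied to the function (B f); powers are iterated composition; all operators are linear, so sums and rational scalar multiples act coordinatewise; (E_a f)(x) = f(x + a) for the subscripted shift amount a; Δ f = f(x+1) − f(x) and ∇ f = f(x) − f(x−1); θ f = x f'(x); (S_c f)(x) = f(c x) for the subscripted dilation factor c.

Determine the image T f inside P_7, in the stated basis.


the result is g(x) = -(1163/16)x^7 + (86345/256)x^6 + (103047/128)x^5 + (190365/64)x^4 + (214765/32)x^3 + (139597/16)x^2 + (49565/8)x + 3719/2

Δ f = 8x^7 + (49/4)x^6 + (35/4)x^5 - (35/4)x^4 - (55/4)x^3 + (1/4)x^2 + (29/4)x + 3
θ Δ f = 56x^7 + (147/2)x^6 + (175/4)x^5 - 35x^4 - (165/4)x^3 + (1/2)x^2 + (29/4)x
E_{2} Δ f = 8x^7 + (497/4)x^6 + (3311/4)x^5 + (12215/4)x^4 + (26825/4)x^3 + (34895/4)x^2 + (24797/4)x + 3713/2
(θ + E_{2}) Δ f = 64x^7 + (791/4)x^6 + (1743/2)x^5 + (12075/4)x^4 + 6665x^3 + (34897/4)x^2 + (12413/2)x + 3713/2
S_{-3/2} Δ f = -(2187/16)x^7 + (35721/256)x^6 - (8505/128)x^5 - (2835/64)x^4 + (1485/32)x^3 + (9/16)x^2 - (87/8)x + 3
((θ + E_{2}) + S_{-3/2}) Δ f = -(1163/16)x^7 + (86345/256)x^6 + (103047/128)x^5 + (190365/64)x^4 + (214765/32)x^3 + (139597/16)x^2 + (49565/8)x + 3719/2


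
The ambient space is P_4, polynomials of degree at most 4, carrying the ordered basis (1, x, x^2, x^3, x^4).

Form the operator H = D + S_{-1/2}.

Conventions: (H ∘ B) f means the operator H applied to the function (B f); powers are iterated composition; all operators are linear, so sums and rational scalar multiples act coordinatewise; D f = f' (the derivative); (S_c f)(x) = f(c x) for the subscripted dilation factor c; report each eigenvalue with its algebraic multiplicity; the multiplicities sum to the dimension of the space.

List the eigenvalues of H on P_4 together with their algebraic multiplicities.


λ = -1/2 (multiplicity 1), λ = -1/8 (multiplicity 1), λ = 1/16 (multiplicity 1), λ = 1/4 (multiplicity 1), λ = 1 (multiplicity 1)

image of 1: 1
image of x: -(1/2)x + 1
image of x^2: (1/4)x^2 + 2x
image of x^3: -(1/8)x^3 + 3x^2
image of x^4: (1/16)x^4 + 4x^3
the matrix is upper triangular; its diagonal is (1, -1/2, 1/4, -1/8, 1/16)
for a triangular matrix the eigenvalues are the diagonal entries, with algebraic multiplicity their repetition count


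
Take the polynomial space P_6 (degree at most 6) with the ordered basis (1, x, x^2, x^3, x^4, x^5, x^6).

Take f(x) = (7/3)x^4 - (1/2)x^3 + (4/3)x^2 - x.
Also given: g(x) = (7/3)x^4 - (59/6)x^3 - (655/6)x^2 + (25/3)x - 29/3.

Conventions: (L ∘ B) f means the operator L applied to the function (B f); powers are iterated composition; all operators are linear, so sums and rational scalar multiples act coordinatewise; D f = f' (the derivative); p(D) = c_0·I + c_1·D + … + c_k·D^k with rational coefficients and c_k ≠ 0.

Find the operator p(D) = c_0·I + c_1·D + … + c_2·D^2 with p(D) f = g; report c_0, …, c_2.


D^0 f = (7/3)x^4 - (1/2)x^3 + (4/3)x^2 - x
D^1 f = (28/3)x^3 - (3/2)x^2 + (8/3)x - 1
D^2 f = 28x^2 - 3x + 8/3
matching coefficients of g against c_0 f + c_1 Df + … from the top degree down determines the c_i
solution: c_0 = 1, c_1 = -1, c_2 = -4

p(D) = I − D − 4·D^2, i.e. c_0 = 1, c_1 = -1, c_2 = -4


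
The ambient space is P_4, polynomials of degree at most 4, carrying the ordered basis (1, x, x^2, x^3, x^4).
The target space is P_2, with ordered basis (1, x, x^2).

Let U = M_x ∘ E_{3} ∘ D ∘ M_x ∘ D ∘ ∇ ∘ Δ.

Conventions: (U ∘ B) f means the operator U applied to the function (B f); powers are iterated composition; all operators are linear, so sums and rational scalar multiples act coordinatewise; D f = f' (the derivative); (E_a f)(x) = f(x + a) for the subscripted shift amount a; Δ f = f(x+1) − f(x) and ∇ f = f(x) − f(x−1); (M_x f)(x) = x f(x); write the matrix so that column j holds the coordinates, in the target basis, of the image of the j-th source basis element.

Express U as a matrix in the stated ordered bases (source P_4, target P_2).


image of 1: 0
image of x: 0
image of x^2: 0
image of x^3: 6x
image of x^4: 48x^2 + 144x
each image's coordinates form column j of the matrix

the matrix is [[0, 0, 0, 0, 0]; [0, 0, 0, 6, 144]; [0, 0, 0, 0, 48]] (rows listed top to bottom)


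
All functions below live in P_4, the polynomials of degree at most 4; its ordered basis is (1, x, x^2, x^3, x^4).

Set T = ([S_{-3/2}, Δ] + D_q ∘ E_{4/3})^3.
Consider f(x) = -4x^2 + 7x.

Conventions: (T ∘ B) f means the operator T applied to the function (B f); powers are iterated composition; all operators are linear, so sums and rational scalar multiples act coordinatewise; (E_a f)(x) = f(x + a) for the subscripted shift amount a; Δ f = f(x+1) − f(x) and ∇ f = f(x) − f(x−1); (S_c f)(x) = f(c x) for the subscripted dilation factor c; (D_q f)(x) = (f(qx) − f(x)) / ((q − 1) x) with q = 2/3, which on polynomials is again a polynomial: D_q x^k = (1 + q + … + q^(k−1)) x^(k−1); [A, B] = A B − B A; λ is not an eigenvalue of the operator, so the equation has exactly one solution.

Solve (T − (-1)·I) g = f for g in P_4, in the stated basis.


write g with unknown coordinates in the stated basis and equate coefficients in (T − (-1)·I) g = f
solving from the highest basis element down gives g = -4x^2 + 7x
check: T g = 0
so T g − (-1)·g = -4x^2 + 7x = f ✓

the result is g(x) = -4x^2 + 7x


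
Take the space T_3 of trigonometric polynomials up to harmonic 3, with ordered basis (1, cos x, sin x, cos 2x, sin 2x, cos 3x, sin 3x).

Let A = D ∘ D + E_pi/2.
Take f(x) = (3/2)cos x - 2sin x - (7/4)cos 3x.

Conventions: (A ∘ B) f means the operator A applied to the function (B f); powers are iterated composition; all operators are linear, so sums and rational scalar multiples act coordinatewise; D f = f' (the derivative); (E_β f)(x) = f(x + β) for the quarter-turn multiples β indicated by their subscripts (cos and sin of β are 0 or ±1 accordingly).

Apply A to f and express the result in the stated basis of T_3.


the result is g(x) = -(7/2)cos x + (1/2)sin x + (63/4)cos 3x - (7/4)sin 3x

D f = -2cos x - (3/2)sin x + (21/4)sin 3x
D D f = -(3/2)cos x + 2sin x + (63/4)cos 3x
E_pi/2 f = -2cos x - (3/2)sin x - (7/4)sin 3x
(D ∘ D + E_pi/2) f = -(7/2)cos x + (1/2)sin x + (63/4)cos 3x - (7/4)sin 3x


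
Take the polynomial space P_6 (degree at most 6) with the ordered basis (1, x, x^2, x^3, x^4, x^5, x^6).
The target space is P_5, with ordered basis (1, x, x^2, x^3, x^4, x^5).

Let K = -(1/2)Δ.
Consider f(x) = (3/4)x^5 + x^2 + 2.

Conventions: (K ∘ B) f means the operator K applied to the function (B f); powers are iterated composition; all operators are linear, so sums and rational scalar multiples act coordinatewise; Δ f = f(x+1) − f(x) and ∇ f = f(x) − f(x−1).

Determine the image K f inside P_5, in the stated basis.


Δ f = (15/4)x^4 + (15/2)x^3 + (15/2)x^2 + (23/4)x + 7/4
(-(1/2)Δ) f = -(15/8)x^4 - (15/4)x^3 - (15/4)x^2 - (23/8)x - 7/8

g(x) = -(15/8)x^4 - (15/4)x^3 - (15/4)x^2 - (23/8)x - 7/8


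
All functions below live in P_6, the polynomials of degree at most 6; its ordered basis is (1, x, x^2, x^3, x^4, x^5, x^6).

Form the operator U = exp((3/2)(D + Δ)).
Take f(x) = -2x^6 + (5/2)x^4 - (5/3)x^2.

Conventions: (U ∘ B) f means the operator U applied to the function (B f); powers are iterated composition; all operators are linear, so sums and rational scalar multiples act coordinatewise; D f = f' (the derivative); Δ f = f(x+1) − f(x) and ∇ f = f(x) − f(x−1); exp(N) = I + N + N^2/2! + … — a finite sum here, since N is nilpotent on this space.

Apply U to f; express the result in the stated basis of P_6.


order-1 term: -36x^5 - 45x^4 - 30x^3 - (45/2)x^2 - 13x - 7/4
order-2 term: -270x^4 - 540x^3 - (1215/2)x^2 - 405x - 957/8
order-3 term: -1080x^3 - 2430x^2 - 2565x - 4455/4
order-4 term: -2430x^2 - 4860x - 3240
order-5 term: -2916x - 3645
order-6 term: -1458
the series for exp((3/2)(D + Δ)) f terminates at order 6
exp((3/2)(D + Δ)) f = -2x^6 - 36x^5 - (625/2)x^4 - 1650x^3 - (16475/3)x^2 - 10759x - 76625/8

the image equals g(x) = -2x^6 - 36x^5 - (625/2)x^4 - 1650x^3 - (16475/3)x^2 - 10759x - 76625/8


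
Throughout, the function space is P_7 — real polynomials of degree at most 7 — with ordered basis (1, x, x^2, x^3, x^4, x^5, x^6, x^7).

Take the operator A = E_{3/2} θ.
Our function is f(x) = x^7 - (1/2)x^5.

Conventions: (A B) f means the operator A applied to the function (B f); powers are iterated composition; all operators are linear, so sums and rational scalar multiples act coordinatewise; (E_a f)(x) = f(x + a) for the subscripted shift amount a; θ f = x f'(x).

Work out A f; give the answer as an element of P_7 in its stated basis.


the result is g(x) = 7x^7 + (147/2)x^6 + (1313/4)x^5 + (6465/8)x^4 + (18945/16)x^3 + (33021/32)x^2 + (31671/64)x + 12879/128

θ f = 7x^7 - (5/2)x^5
E_{3/2} θ f = 7x^7 + (147/2)x^6 + (1313/4)x^5 + (6465/8)x^4 + (18945/16)x^3 + (33021/32)x^2 + (31671/64)x + 12879/128


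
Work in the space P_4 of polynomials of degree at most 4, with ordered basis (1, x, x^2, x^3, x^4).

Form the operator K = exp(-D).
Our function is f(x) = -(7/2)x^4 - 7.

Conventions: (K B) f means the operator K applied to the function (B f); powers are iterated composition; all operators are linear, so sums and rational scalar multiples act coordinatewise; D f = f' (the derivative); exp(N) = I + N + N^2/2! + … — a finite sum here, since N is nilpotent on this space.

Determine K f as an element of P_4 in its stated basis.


order-1 term: 14x^3
order-2 term: -21x^2
order-3 term: 14x
order-4 term: -7/2
the series for exp(-D) f terminates at order 4
exp(-D) f = -(7/2)x^4 + 14x^3 - 21x^2 + 14x - 21/2

the result is g(x) = -(7/2)x^4 + 14x^3 - 21x^2 + 14x - 21/2


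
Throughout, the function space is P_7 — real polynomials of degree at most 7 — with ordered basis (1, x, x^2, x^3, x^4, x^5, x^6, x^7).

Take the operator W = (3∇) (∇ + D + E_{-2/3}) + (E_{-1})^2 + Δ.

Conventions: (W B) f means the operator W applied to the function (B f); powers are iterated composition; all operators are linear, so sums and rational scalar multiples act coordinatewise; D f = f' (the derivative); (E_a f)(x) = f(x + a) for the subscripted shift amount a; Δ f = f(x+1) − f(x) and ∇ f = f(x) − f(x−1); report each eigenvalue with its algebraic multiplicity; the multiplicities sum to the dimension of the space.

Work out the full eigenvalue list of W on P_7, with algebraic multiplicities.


λ = 1 (multiplicity 8)

image of 1: 1
image of x: x + 2
image of x^2: x^2 + 4x + 10
image of x^3: x^3 + 6x^2 + 30x - 21
image of x^4: x^4 + 8x^3 + 60x^2 - 84x + 436/9
image of x^5: x^5 + 10x^4 + 100x^3 - 210x^2 + (2180/9)x - 2641/27
image of x^6: x^6 + 12x^5 + 150x^4 - 420x^3 + (2180/3)x^2 - (5282/9)x + 5534/27
image of x^7: x^7 + 14x^6 + 210x^5 - 735x^4 + (15260/9)x^3 - (18487/9)x^2 + (38738/27)x - 101819/243
the matrix is upper triangular; its diagonal is (1, 1, 1, 1, 1, 1, 1, 1)
for a triangular matrix the eigenvalues are the diagonal entries, with algebraic multiplicity their repetition count


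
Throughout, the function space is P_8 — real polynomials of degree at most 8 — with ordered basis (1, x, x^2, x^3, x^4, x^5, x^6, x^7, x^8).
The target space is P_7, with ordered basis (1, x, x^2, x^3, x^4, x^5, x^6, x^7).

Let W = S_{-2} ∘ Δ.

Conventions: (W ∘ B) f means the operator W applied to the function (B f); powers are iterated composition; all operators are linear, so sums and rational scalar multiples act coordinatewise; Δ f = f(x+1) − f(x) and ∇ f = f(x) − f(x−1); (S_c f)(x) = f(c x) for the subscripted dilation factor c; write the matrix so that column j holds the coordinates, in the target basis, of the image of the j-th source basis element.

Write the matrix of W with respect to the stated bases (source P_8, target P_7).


the matrix is [[0, 1, 1, 1, 1, 1, 1, 1, 1]; [0, 0, -4, -6, -8, -10, -12, -14, -16]; [0, 0, 0, 12, 24, 40, 60, 84, 112]; [0, 0, 0, 0, -32, -80, -160, -280, -448]; [0, 0, 0, 0, 0, 80, 240, 560, 1120]; [0, 0, 0, 0, 0, 0, -192, -672, -1792]; [0, 0, 0, 0, 0, 0, 0, 448, 1792]; [0, 0, 0, 0, 0, 0, 0, 0, -1024]] (rows listed top to bottom)

image of 1: 0
image of x: 1
image of x^2: -4x + 1
image of x^3: 12x^2 - 6x + 1
image of x^4: -32x^3 + 24x^2 - 8x + 1
image of x^5: 80x^4 - 80x^3 + 40x^2 - 10x + 1
image of x^6: -192x^5 + 240x^4 - 160x^3 + 60x^2 - 12x + 1
image of x^7: 448x^6 - 672x^5 + 560x^4 - 280x^3 + 84x^2 - 14x + 1
image of x^8: -1024x^7 + 1792x^6 - 1792x^5 + 1120x^4 - 448x^3 + 112x^2 - 16x + 1
each image's coordinates form column j of the matrix


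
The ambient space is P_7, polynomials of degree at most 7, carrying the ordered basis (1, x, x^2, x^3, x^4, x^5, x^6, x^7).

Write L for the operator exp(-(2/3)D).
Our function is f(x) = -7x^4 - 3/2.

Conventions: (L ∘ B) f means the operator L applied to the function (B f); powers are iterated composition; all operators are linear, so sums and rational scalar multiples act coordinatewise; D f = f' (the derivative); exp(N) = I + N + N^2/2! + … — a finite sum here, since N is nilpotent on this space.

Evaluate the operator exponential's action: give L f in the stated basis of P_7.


g(x) = -7x^4 + (56/3)x^3 - (56/3)x^2 + (224/27)x - 467/162

order-1 term: (56/3)x^3
order-2 term: -(56/3)x^2
order-3 term: (224/27)x
order-4 term: -112/81
the series for exp(-(2/3)D) f terminates at order 4
exp(-(2/3)D) f = -7x^4 + (56/3)x^3 - (56/3)x^2 + (224/27)x - 467/162


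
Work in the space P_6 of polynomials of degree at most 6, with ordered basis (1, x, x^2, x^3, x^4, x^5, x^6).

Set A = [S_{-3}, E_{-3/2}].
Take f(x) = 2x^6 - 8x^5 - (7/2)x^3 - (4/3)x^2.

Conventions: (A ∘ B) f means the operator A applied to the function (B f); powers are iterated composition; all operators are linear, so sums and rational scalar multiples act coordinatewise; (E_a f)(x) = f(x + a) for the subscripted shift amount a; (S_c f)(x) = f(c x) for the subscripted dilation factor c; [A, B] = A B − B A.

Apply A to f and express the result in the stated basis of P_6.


E_{-3/2} f = 2x^6 - 26x^5 + (255/2)x^4 - (637/2)x^3 + (10471/24)x^2 - (1253/4)x + 2955/32
S_{-3} E_{-3/2} f = 1458x^6 + 6318x^5 + (20655/2)x^4 + (17199/2)x^3 + (31413/8)x^2 + (3759/4)x + 2955/32
S_{-3} f = 1458x^6 + 1944x^5 + (189/2)x^3 - 12x^2
E_{-3/2} S_{-3} f = 1458x^6 - 11178x^5 + (69255/2)x^4 - (109161/2)x^3 + (357357/8)x^2 - (66195/4)x + 47979/32
[S_{-3}, E_{-3/2}] f = 17496x^5 - 24300x^4 + 63180x^3 - 40743x^2 + (34977/2)x - 1407

the image equals g(x) = 17496x^5 - 24300x^4 + 63180x^3 - 40743x^2 + (34977/2)x - 1407


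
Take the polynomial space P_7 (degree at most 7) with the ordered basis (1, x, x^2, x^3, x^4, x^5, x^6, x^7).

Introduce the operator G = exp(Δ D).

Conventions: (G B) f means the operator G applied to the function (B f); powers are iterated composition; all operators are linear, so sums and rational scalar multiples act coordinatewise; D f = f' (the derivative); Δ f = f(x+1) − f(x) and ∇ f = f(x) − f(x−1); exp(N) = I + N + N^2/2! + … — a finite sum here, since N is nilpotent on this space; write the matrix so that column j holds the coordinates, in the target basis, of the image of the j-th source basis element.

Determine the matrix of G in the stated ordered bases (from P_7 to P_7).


image of 1: 1
image of x: x
image of x^2: x^2 + 2
image of x^3: x^3 + 6x + 3
image of x^4: x^4 + 12x^2 + 12x + 16
image of x^5: x^5 + 20x^3 + 30x^2 + 80x + 65
image of x^6: x^6 + 30x^4 + 60x^3 + 240x^2 + 390x + 336
image of x^7: x^7 + 42x^5 + 105x^4 + 560x^3 + 1365x^2 + 2352x + 1897
each image's coordinates form column j of the matrix

the matrix is [[1, 0, 2, 3, 16, 65, 336, 1897]; [0, 1, 0, 6, 12, 80, 390, 2352]; [0, 0, 1, 0, 12, 30, 240, 1365]; [0, 0, 0, 1, 0, 20, 60, 560]; [0, 0, 0, 0, 1, 0, 30, 105]; [0, 0, 0, 0, 0, 1, 0, 42]; [0, 0, 0, 0, 0, 0, 1, 0]; [0, 0, 0, 0, 0, 0, 0, 1]] (rows listed top to bottom)


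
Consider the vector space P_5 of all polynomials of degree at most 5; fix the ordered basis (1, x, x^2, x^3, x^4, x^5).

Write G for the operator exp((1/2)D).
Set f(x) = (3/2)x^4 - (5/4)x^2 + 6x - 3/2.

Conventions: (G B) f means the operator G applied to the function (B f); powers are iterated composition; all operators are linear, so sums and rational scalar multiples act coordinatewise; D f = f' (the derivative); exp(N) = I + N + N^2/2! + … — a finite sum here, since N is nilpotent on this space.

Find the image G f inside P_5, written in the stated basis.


g(x) = (3/2)x^4 + 3x^3 + x^2 + (11/2)x + 41/32

order-1 term: 3x^3 - (5/4)x + 3
order-2 term: (9/4)x^2 - 5/16
order-3 term: (3/4)x
order-4 term: 3/32
the series for exp((1/2)D) f terminates at order 4
exp((1/2)D) f = (3/2)x^4 + 3x^3 + x^2 + (11/2)x + 41/32


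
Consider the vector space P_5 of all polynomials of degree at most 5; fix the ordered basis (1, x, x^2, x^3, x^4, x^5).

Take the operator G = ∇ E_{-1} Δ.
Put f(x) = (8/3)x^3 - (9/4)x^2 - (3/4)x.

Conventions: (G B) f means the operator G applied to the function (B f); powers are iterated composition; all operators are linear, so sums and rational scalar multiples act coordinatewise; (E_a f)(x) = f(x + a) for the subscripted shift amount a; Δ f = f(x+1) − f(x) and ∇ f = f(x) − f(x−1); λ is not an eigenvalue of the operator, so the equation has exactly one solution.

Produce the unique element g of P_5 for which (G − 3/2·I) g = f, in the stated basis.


g(x) = -(16/9)x^3 + (3/2)x^2 - (119/18)x + 82/9

write g with unknown coordinates in the stated basis and equate coefficients in (G − 3/2·I) g = f
solving from the highest basis element down gives g = -(16/9)x^3 + (3/2)x^2 - (119/18)x + 82/9
check: G g = -(32/3)x + 41/3
so G g − 3/2·g = (8/3)x^3 - (9/4)x^2 - (3/4)x = f ✓


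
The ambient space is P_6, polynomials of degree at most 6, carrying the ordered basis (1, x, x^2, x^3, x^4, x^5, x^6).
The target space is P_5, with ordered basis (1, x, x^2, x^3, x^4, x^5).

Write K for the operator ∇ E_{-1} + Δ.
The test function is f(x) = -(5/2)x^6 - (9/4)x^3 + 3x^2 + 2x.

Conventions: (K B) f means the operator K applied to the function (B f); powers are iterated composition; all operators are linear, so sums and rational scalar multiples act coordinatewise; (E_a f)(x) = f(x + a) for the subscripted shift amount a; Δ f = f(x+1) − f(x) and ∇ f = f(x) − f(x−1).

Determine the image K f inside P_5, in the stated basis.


E_{-1} f = -(5/2)x^6 + 15x^5 - (75/2)x^4 + (191/4)x^3 - (111/4)x^2 + (17/4)x + 3/4
∇ E_{-1} f = -15x^5 + (225/2)x^4 - 350x^3 + (2223/4)x^2 - (1755/4)x + 539/4
Δ f = -15x^5 - (75/2)x^4 - 50x^3 - (177/4)x^2 - (63/4)x + 1/4
(∇ E_{-1} + Δ) f = -30x^5 + 75x^4 - 400x^3 + (1023/2)x^2 - (909/2)x + 135

the image equals g(x) = -30x^5 + 75x^4 - 400x^3 + (1023/2)x^2 - (909/2)x + 135


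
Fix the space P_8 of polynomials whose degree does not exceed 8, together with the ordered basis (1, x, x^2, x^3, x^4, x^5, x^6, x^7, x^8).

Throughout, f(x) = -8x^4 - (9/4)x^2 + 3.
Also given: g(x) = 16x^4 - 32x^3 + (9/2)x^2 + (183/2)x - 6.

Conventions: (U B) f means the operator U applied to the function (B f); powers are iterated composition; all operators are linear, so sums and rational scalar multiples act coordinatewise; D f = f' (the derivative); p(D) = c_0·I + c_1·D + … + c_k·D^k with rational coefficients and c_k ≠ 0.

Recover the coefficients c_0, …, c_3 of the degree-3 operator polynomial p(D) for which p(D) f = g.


D^0 f = -8x^4 - (9/4)x^2 + 3
D^1 f = -32x^3 - (9/2)x
D^2 f = -96x^2 - 9/2
D^3 f = -192x
matching coefficients of g against c_0 f + c_1 Df + … from the top degree down determines the c_i
solution: c_0 = -2, c_1 = 1, c_2 = 0, c_3 = -1/2

c_0 = -2, c_1 = 1, c_2 = 0, c_3 = -1/2


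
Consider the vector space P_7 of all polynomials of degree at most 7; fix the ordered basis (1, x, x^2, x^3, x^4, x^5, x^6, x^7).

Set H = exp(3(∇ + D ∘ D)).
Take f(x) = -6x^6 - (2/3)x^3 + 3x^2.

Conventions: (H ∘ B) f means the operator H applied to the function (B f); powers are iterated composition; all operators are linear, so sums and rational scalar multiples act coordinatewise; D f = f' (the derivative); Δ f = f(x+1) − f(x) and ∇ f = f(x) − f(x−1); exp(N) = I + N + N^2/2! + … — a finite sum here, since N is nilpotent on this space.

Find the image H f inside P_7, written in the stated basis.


the result is g(x) = -6x^6 - 108x^5 - 1080x^4 - (20522/3)x^3 - 27273x^2 - 63942x - 67592

order-1 term: -108x^5 - 270x^4 - 360x^3 + 264x^2 - 96x + 25
order-2 term: -810x^4 - 3240x^3 - 5670x^2 - 1638x - 45
order-3 term: -3240x^3 - 14580x^2 - 24300x - 9738
order-4 term: -7290x^2 - 29160x - 31590
order-5 term: -8748x - 21870
order-6 term: -4374
the series for exp(3(∇ + D ∘ D)) f terminates at order 6
exp(3(∇ + D ∘ D)) f = -6x^6 - 108x^5 - 1080x^4 - (20522/3)x^3 - 27273x^2 - 63942x - 67592


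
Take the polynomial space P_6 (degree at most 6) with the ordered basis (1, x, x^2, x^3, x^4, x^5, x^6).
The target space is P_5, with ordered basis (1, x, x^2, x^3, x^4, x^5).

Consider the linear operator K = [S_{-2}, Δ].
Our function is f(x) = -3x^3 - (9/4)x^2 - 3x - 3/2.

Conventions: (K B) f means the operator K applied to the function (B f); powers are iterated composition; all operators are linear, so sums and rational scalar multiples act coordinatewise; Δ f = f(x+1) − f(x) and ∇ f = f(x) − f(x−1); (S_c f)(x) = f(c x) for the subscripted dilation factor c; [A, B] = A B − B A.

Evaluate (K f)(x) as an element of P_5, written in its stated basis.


g(x) = -108x^2 - 27x - 117/4

Δ f = -9x^2 - (27/2)x - 33/4
S_{-2} Δ f = -36x^2 + 27x - 33/4
S_{-2} f = 24x^3 - 9x^2 + 6x - 3/2
Δ S_{-2} f = 72x^2 + 54x + 21
[S_{-2}, Δ] f = -108x^2 - 27x - 117/4


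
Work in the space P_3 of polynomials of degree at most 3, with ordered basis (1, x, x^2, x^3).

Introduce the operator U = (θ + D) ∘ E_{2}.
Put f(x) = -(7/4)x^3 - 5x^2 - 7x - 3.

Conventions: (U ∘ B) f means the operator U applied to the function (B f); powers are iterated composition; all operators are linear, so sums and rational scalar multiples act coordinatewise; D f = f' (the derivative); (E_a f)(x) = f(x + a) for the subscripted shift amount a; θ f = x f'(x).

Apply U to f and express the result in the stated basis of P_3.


the result is g(x) = -(21/4)x^3 - (145/4)x^2 - 79x - 48

E_{2} f = -(7/4)x^3 - (31/2)x^2 - 48x - 51
θ E_{2} f = -(21/4)x^3 - 31x^2 - 48x
D E_{2} f = -(21/4)x^2 - 31x - 48
(θ + D) E_{2} f = -(21/4)x^3 - (145/4)x^2 - 79x - 48


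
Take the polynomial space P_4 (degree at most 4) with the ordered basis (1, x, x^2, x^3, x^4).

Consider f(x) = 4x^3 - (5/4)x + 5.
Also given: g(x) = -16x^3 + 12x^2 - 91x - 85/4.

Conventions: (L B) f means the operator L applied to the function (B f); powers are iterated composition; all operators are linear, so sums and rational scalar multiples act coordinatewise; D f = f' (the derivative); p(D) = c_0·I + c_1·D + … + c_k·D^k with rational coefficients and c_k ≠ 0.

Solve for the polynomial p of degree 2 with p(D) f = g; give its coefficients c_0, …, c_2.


D^0 f = 4x^3 - (5/4)x + 5
D^1 f = 12x^2 - 5/4
D^2 f = 24x
matching coefficients of g against c_0 f + c_1 Df + … from the top degree down determines the c_i
solution: c_0 = -4, c_1 = 1, c_2 = -4

p(D) = -4·I + D − 4·D^2, i.e. c_0 = -4, c_1 = 1, c_2 = -4


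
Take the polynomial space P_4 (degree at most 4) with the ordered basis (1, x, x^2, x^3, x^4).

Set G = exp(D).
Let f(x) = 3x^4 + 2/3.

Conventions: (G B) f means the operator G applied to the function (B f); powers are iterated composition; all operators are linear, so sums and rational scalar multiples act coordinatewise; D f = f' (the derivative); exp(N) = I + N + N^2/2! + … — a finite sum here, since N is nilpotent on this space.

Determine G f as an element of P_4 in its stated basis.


the result is g(x) = 3x^4 + 12x^3 + 18x^2 + 12x + 11/3

order-1 term: 12x^3
order-2 term: 18x^2
order-3 term: 12x
order-4 term: 3
the series for exp(D) f terminates at order 4
exp(D) f = 3x^4 + 12x^3 + 18x^2 + 12x + 11/3


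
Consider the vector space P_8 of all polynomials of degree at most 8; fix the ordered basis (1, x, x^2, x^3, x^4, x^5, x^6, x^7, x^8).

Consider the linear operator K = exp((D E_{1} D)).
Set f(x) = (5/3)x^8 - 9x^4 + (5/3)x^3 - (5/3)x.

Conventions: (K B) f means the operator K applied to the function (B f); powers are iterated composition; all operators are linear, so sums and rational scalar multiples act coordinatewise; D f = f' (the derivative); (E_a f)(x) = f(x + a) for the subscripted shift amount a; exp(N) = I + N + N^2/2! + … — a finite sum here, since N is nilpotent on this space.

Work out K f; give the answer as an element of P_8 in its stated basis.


order-1 term: (280/3)x^6 + 560x^5 + 1400x^4 + (5600/3)x^3 + 1292x^2 + 354x - 14/3
order-2 term: 1400x^4 + 11200x^3 + 33600x^2 + 44800x + 22292
order-3 term: 5600x^2 + 33600x + 50400
order-4 term: 2800
the series for exp((D E_{1} D)) f terminates at order 4
exp((D E_{1} D)) f = (5/3)x^8 + (280/3)x^6 + 560x^5 + 2791x^4 + (39205/3)x^3 + 40492x^2 + (236257/3)x + 226462/3

g(x) = (5/3)x^8 + (280/3)x^6 + 560x^5 + 2791x^4 + (39205/3)x^3 + 40492x^2 + (236257/3)x + 226462/3


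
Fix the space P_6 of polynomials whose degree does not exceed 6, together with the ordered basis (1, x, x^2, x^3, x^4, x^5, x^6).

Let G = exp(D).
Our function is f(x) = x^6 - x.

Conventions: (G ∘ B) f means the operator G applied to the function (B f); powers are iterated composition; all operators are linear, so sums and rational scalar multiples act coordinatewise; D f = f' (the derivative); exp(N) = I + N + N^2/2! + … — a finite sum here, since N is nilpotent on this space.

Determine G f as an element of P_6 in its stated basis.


order-1 term: 6x^5 - 1
order-2 term: 15x^4
order-3 term: 20x^3
order-4 term: 15x^2
order-5 term: 6x
order-6 term: 1
the series for exp(D) f terminates at order 6
exp(D) f = x^6 + 6x^5 + 15x^4 + 20x^3 + 15x^2 + 5x

the image equals g(x) = x^6 + 6x^5 + 15x^4 + 20x^3 + 15x^2 + 5x


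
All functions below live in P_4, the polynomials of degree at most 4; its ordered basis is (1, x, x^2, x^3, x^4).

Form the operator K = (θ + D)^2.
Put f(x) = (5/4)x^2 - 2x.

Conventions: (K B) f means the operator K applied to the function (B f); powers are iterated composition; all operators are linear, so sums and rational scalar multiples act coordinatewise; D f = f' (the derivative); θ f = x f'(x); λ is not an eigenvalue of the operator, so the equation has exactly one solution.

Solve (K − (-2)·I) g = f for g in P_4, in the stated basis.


write g with unknown coordinates in the stated basis and equate coefficients in (K − (-2)·I) g = f
solving from the highest basis element down gives g = (5/24)x^2 - (13/12)x + 1/3
check: K g = (5/6)x^2 + (1/6)x - 2/3
so K g − (-2)·g = (5/4)x^2 - 2x = f ✓

g(x) = (5/24)x^2 - (13/12)x + 1/3


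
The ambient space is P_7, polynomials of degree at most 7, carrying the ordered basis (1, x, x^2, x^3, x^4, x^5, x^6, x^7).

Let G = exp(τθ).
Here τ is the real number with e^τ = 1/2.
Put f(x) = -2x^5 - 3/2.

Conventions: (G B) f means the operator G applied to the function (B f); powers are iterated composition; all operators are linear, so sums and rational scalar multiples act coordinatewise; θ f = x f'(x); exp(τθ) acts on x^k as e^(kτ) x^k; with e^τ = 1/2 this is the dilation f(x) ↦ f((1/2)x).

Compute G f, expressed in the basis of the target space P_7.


the result is g(x) = -(1/16)x^5 - 3/2

exp(τθ) x^k = e^(kτ) x^k; with e^τ = 1/2 this sends x^k to (1/2)^k x^k
x^5 ↦ 1/32 x^5
applying this coordinatewise to f: exp(τθ) f = -(1/16)x^5 - 3/2


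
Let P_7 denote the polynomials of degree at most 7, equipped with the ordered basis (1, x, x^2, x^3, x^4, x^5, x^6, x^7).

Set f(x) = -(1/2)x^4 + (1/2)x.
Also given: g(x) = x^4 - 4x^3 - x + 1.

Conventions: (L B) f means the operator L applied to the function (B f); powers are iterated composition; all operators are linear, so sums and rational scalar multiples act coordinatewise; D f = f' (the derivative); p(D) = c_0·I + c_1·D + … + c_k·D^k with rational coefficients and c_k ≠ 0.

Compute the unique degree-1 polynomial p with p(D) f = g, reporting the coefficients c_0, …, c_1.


p(D) = -2·I + 2·D, i.e. c_0 = -2, c_1 = 2

D^0 f = -(1/2)x^4 + (1/2)x
D^1 f = -2x^3 + 1/2
matching coefficients of g against c_0 f + c_1 Df + … from the top degree down determines the c_i
solution: c_0 = -2, c_1 = 2


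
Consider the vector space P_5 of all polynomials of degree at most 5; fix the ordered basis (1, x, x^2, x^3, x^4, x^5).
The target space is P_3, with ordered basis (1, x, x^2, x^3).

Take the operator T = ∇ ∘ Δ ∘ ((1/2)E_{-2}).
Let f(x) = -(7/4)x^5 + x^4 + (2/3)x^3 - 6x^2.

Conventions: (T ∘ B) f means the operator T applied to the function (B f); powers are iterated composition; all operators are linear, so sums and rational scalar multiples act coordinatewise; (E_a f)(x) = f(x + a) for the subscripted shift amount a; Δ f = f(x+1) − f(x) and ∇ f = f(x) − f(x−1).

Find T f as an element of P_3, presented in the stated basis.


E_{-2} f = -(7/4)x^5 + (37/2)x^4 - (232/3)x^3 + 154x^2 - 140x + 128/3
((1/2)E_{-2}) f = -(7/8)x^5 + (37/4)x^4 - (116/3)x^3 + 77x^2 - 70x + 64/3
Δ ((1/2)E_{-2}) f = -(35/8)x^4 + (113/4)x^3 - (277/4)x^2 + (565/8)x - 559/24
∇ Δ ((1/2)E_{-2}) f = -(35/2)x^3 + 111x^2 - (963/4)x + 345/2

the image equals g(x) = -(35/2)x^3 + 111x^2 - (963/4)x + 345/2


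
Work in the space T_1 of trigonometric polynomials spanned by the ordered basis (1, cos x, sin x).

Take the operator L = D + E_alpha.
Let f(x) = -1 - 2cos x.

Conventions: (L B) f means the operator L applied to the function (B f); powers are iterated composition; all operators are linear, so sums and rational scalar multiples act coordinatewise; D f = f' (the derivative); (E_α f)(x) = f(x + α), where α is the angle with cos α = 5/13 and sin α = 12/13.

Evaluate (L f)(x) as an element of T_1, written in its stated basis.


D f = 2sin x
E_alpha f = -1 - (10/13)cos x + (24/13)sin x
(D + E_alpha) f = -1 - (10/13)cos x + (50/13)sin x

the image equals g(x) = -1 - (10/13)cos x + (50/13)sin x


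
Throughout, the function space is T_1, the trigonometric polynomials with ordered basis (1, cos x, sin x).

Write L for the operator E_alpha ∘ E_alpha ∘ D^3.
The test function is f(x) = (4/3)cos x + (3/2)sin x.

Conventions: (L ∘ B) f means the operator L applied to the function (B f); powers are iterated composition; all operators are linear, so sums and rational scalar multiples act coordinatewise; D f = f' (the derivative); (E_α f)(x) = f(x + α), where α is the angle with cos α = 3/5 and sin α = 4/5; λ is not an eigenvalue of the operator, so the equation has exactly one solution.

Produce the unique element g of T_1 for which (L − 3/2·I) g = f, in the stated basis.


write g with unknown coordinates in the stated basis and equate coefficients in (L − 3/2·I) g = f
solving from the highest basis element down gives g = -(114/37)cos x - (131/111)sin x
check: L g = -(365/111)cos x - (10/37)sin x
so L g − 3/2·g = (4/3)cos x + (3/2)sin x = f ✓

the image equals g(x) = -(114/37)cos x - (131/111)sin x


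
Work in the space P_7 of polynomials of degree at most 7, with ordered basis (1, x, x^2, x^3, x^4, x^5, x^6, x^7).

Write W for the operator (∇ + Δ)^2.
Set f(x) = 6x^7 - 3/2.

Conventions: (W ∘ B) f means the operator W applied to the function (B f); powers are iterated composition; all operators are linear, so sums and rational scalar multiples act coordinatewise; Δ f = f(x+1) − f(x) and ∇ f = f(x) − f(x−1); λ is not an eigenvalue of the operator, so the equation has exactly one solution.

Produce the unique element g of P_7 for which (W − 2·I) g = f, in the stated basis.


g(x) = -3x^7 - 252x^5 - 11760x^3 - 162624x + 3/4

write g with unknown coordinates in the stated basis and equate coefficients in (W − 2·I) g = f
solving from the highest basis element down gives g = -3x^7 - 252x^5 - 11760x^3 - 162624x + 3/4
check: W g = -504x^5 - 23520x^3 - 325248x
so W g − 2·g = 6x^7 - 3/2 = f ✓


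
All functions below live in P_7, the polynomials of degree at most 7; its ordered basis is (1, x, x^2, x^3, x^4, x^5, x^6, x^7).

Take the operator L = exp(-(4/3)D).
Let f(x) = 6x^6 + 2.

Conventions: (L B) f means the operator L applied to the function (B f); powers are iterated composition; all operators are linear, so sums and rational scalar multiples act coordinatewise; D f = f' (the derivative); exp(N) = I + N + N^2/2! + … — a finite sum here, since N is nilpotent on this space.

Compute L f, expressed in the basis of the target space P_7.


the result is g(x) = 6x^6 - 48x^5 + 160x^4 - (2560/9)x^3 + (2560/9)x^2 - (4096/27)x + 8678/243

order-1 term: -48x^5
order-2 term: 160x^4
order-3 term: -(2560/9)x^3
order-4 term: (2560/9)x^2
order-5 term: -(4096/27)x
order-6 term: 8192/243
the series for exp(-(4/3)D) f terminates at order 6
exp(-(4/3)D) f = 6x^6 - 48x^5 + 160x^4 - (2560/9)x^3 + (2560/9)x^2 - (4096/27)x + 8678/243


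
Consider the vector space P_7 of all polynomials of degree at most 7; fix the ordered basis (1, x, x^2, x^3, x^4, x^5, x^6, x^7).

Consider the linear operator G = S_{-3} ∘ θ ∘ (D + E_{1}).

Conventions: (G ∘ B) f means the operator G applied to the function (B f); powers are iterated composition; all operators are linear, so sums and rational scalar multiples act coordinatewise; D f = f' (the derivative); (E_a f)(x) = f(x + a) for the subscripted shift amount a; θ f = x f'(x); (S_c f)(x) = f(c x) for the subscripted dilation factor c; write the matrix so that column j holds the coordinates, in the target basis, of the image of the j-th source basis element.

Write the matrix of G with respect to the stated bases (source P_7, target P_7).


the matrix is [[0, 0, 0, 0, 0, 0, 0, 0]; [0, -3, -12, -9, -12, -15, -18, -21]; [0, 0, 18, 108, 108, 180, 270, 378]; [0, 0, 0, -81, -648, -810, -1620, -2835]; [0, 0, 0, 0, 324, 3240, 4860, 11340]; [0, 0, 0, 0, 0, -1215, -14580, -25515]; [0, 0, 0, 0, 0, 0, 4374, 61236]; [0, 0, 0, 0, 0, 0, 0, -15309]] (rows listed top to bottom)

image of 1: 0
image of x: -3x
image of x^2: 18x^2 - 12x
image of x^3: -81x^3 + 108x^2 - 9x
image of x^4: 324x^4 - 648x^3 + 108x^2 - 12x
image of x^5: -1215x^5 + 3240x^4 - 810x^3 + 180x^2 - 15x
image of x^6: 4374x^6 - 14580x^5 + 4860x^4 - 1620x^3 + 270x^2 - 18x
image of x^7: -15309x^7 + 61236x^6 - 25515x^5 + 11340x^4 - 2835x^3 + 378x^2 - 21x
each image's coordinates form column j of the matrix


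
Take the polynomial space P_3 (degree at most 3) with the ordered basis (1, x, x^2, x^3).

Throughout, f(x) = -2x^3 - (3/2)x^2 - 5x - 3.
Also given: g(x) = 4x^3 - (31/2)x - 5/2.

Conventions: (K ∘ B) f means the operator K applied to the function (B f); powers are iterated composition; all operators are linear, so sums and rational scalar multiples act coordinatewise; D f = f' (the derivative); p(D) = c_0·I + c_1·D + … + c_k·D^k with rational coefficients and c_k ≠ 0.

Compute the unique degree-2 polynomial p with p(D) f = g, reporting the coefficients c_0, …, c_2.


c_0 = -2, c_1 = 1/2, c_2 = 2

D^0 f = -2x^3 - (3/2)x^2 - 5x - 3
D^1 f = -6x^2 - 3x - 5
D^2 f = -12x - 3
matching coefficients of g against c_0 f + c_1 Df + … from the top degree down determines the c_i
solution: c_0 = -2, c_1 = 1/2, c_2 = 2


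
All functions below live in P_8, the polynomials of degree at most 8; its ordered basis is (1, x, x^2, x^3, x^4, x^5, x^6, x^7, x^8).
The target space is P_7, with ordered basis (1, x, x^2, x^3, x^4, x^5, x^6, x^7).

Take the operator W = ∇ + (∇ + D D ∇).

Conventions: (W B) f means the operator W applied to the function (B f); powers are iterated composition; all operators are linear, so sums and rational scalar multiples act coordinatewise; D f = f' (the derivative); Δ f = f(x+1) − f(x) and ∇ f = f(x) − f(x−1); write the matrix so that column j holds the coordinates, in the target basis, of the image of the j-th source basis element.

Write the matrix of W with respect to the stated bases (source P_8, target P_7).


the matrix is [[0, 2, -2, 8, -14, 22, -32, 44, -58]; [0, 0, 4, -6, 32, -70, 132, -224, 352]; [0, 0, 0, 6, -12, 80, -210, 462, -896]; [0, 0, 0, 0, 8, -20, 160, -490, 1232]; [0, 0, 0, 0, 0, 10, -30, 280, -980]; [0, 0, 0, 0, 0, 0, 12, -42, 448]; [0, 0, 0, 0, 0, 0, 0, 14, -56]; [0, 0, 0, 0, 0, 0, 0, 0, 16]] (rows listed top to bottom)

image of 1: 0
image of x: 2
image of x^2: 4x - 2
image of x^3: 6x^2 - 6x + 8
image of x^4: 8x^3 - 12x^2 + 32x - 14
image of x^5: 10x^4 - 20x^3 + 80x^2 - 70x + 22
image of x^6: 12x^5 - 30x^4 + 160x^3 - 210x^2 + 132x - 32
image of x^7: 14x^6 - 42x^5 + 280x^4 - 490x^3 + 462x^2 - 224x + 44
image of x^8: 16x^7 - 56x^6 + 448x^5 - 980x^4 + 1232x^3 - 896x^2 + 352x - 58
each image's coordinates form column j of the matrix


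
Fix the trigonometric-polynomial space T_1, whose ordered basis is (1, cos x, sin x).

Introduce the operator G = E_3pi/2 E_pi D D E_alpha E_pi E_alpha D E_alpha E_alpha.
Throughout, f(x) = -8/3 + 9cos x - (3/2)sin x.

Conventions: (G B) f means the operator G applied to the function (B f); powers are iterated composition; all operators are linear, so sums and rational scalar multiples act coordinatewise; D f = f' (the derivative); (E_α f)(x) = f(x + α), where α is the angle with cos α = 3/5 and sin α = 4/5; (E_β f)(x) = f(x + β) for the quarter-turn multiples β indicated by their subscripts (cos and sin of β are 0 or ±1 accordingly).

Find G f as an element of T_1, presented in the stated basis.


E_alpha f = -8/3 + (21/5)cos x - (81/10)sin x
E_alpha E_alpha f = -8/3 - (99/25)cos x - (411/50)sin x
D E_alpha E_alpha f = -(411/50)cos x + (99/25)sin x
E_alpha (D E_alpha E_alpha) f = -(441/250)cos x + (1119/125)sin x
E_pi E_alpha (D E_alpha E_alpha) f = (441/250)cos x - (1119/125)sin x
E_alpha E_pi E_alpha (D E_alpha E_alpha) f = -(7629/1250)cos x - (4239/625)sin x
D (E_alpha E_pi E_alpha) (D E_alpha E_alpha) f = -(4239/625)cos x + (7629/1250)sin x
D D (E_alpha E_pi E_alpha) (D E_alpha E_alpha) f = (7629/1250)cos x + (4239/625)sin x
E_pi (D D E_alpha E_pi E_alpha) (D E_alpha E_alpha) f = -(7629/1250)cos x - (4239/625)sin x
E_3pi/2 E_pi (D D E_alpha E_pi E_alpha) (D E_alpha E_alpha) f = (4239/625)cos x - (7629/1250)sin x

the result is g(x) = (4239/625)cos x - (7629/1250)sin x


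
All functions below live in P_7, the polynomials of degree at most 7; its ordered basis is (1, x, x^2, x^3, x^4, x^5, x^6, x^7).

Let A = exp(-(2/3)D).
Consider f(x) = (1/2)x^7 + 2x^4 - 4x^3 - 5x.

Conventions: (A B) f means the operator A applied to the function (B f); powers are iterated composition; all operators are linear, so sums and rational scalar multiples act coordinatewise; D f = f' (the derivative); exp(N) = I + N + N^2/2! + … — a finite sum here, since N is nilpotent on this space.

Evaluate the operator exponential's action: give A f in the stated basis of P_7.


order-1 term: -(7/3)x^6 - (16/3)x^3 + 8x^2 + 10/3
order-2 term: (14/3)x^5 + (16/3)x^2 - (16/3)x
order-3 term: -(140/27)x^4 - (64/27)x + 32/27
order-4 term: (280/81)x^3 + 32/81
order-5 term: -(112/81)x^2
order-6 term: (224/729)x
order-7 term: -64/2187
the series for exp(-(2/3)D) f terminates at order 7
exp(-(2/3)D) f = (1/2)x^7 - (7/3)x^6 + (14/3)x^5 - (86/27)x^4 - (476/81)x^3 + (968/81)x^2 - (9037/729)x + 10682/2187

g(x) = (1/2)x^7 - (7/3)x^6 + (14/3)x^5 - (86/27)x^4 - (476/81)x^3 + (968/81)x^2 - (9037/729)x + 10682/2187
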